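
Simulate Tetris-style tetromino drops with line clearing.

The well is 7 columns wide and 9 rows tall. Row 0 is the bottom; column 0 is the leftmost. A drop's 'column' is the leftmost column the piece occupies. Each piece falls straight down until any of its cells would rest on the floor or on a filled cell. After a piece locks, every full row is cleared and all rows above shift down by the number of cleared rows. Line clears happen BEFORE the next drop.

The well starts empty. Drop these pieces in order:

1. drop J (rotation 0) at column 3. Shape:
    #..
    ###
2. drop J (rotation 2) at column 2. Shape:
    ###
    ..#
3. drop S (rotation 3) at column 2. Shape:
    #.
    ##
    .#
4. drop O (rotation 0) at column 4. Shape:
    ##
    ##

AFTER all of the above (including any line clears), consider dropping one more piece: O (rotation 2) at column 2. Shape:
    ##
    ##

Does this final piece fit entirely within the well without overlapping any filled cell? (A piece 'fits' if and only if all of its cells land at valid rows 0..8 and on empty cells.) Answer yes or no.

Answer: yes

Derivation:
Drop 1: J rot0 at col 3 lands with bottom-row=0; cleared 0 line(s) (total 0); column heights now [0 0 0 2 1 1 0], max=2
Drop 2: J rot2 at col 2 lands with bottom-row=1; cleared 0 line(s) (total 0); column heights now [0 0 3 3 3 1 0], max=3
Drop 3: S rot3 at col 2 lands with bottom-row=3; cleared 0 line(s) (total 0); column heights now [0 0 6 5 3 1 0], max=6
Drop 4: O rot0 at col 4 lands with bottom-row=3; cleared 0 line(s) (total 0); column heights now [0 0 6 5 5 5 0], max=6
Test piece O rot2 at col 2 (width 2): heights before test = [0 0 6 5 5 5 0]; fits = True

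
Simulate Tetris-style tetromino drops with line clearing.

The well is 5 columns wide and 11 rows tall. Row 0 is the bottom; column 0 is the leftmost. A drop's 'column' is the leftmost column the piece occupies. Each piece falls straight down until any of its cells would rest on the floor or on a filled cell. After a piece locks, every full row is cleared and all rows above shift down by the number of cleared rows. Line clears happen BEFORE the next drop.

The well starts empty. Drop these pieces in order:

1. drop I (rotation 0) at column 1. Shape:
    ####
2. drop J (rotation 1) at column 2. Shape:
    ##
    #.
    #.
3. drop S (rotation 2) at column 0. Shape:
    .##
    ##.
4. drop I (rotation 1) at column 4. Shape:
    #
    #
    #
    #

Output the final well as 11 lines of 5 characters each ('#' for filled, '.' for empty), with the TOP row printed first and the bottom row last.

Answer: .....
.....
.....
.....
.....
.....
.....
.##.#
..#.#
..#.#
.####

Derivation:
Drop 1: I rot0 at col 1 lands with bottom-row=0; cleared 0 line(s) (total 0); column heights now [0 1 1 1 1], max=1
Drop 2: J rot1 at col 2 lands with bottom-row=1; cleared 0 line(s) (total 0); column heights now [0 1 4 4 1], max=4
Drop 3: S rot2 at col 0 lands with bottom-row=3; cleared 0 line(s) (total 0); column heights now [4 5 5 4 1], max=5
Drop 4: I rot1 at col 4 lands with bottom-row=1; cleared 1 line(s) (total 1); column heights now [0 4 4 1 4], max=4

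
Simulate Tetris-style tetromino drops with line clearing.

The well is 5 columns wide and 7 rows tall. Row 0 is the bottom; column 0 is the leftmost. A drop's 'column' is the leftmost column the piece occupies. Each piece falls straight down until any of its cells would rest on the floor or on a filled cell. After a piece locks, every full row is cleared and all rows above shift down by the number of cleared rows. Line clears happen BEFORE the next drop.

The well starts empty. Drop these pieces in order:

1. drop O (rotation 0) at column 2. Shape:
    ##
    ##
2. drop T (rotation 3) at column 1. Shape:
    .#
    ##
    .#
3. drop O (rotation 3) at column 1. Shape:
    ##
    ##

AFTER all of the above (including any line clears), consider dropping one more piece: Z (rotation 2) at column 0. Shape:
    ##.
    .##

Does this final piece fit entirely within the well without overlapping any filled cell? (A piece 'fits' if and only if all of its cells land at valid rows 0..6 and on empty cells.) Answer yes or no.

Drop 1: O rot0 at col 2 lands with bottom-row=0; cleared 0 line(s) (total 0); column heights now [0 0 2 2 0], max=2
Drop 2: T rot3 at col 1 lands with bottom-row=2; cleared 0 line(s) (total 0); column heights now [0 4 5 2 0], max=5
Drop 3: O rot3 at col 1 lands with bottom-row=5; cleared 0 line(s) (total 0); column heights now [0 7 7 2 0], max=7
Test piece Z rot2 at col 0 (width 3): heights before test = [0 7 7 2 0]; fits = False

Answer: no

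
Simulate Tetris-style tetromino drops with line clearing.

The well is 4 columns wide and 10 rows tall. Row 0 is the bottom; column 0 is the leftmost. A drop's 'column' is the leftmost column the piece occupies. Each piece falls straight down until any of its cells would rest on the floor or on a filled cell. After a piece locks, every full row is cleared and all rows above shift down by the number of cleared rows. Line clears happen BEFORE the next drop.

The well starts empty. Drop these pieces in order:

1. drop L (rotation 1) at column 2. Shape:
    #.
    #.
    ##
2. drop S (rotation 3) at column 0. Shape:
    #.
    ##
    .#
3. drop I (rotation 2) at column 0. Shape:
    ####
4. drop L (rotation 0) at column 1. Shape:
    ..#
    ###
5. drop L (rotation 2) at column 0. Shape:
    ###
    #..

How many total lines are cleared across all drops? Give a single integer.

Drop 1: L rot1 at col 2 lands with bottom-row=0; cleared 0 line(s) (total 0); column heights now [0 0 3 1], max=3
Drop 2: S rot3 at col 0 lands with bottom-row=0; cleared 0 line(s) (total 0); column heights now [3 2 3 1], max=3
Drop 3: I rot2 at col 0 lands with bottom-row=3; cleared 1 line(s) (total 1); column heights now [3 2 3 1], max=3
Drop 4: L rot0 at col 1 lands with bottom-row=3; cleared 0 line(s) (total 1); column heights now [3 4 4 5], max=5
Drop 5: L rot2 at col 0 lands with bottom-row=3; cleared 2 line(s) (total 3); column heights now [3 2 3 1], max=3

Answer: 3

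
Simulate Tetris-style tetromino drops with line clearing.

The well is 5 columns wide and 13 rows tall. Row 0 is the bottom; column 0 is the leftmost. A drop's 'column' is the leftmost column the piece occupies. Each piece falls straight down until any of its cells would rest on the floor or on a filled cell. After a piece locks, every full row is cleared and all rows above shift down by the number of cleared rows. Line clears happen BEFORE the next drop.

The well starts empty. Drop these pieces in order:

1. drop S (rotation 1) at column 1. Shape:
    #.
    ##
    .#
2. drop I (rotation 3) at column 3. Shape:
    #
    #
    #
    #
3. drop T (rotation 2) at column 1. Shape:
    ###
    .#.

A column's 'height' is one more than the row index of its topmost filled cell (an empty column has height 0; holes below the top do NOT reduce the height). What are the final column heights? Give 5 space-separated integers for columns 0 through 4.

Answer: 0 5 5 5 0

Derivation:
Drop 1: S rot1 at col 1 lands with bottom-row=0; cleared 0 line(s) (total 0); column heights now [0 3 2 0 0], max=3
Drop 2: I rot3 at col 3 lands with bottom-row=0; cleared 0 line(s) (total 0); column heights now [0 3 2 4 0], max=4
Drop 3: T rot2 at col 1 lands with bottom-row=3; cleared 0 line(s) (total 0); column heights now [0 5 5 5 0], max=5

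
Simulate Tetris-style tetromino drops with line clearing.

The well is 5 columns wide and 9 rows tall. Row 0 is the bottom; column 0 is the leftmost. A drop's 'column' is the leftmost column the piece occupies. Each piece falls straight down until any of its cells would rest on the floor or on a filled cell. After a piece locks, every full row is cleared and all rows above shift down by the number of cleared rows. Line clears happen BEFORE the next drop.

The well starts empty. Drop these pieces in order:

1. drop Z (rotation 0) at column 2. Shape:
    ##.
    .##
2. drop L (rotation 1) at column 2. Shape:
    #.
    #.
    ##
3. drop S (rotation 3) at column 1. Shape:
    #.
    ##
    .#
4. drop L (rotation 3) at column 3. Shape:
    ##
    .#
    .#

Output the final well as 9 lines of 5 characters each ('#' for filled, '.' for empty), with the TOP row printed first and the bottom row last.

Drop 1: Z rot0 at col 2 lands with bottom-row=0; cleared 0 line(s) (total 0); column heights now [0 0 2 2 1], max=2
Drop 2: L rot1 at col 2 lands with bottom-row=2; cleared 0 line(s) (total 0); column heights now [0 0 5 3 1], max=5
Drop 3: S rot3 at col 1 lands with bottom-row=5; cleared 0 line(s) (total 0); column heights now [0 8 7 3 1], max=8
Drop 4: L rot3 at col 3 lands with bottom-row=1; cleared 0 line(s) (total 0); column heights now [0 8 7 4 4], max=8

Answer: .....
.#...
.##..
..#..
..#..
..###
..###
..###
...##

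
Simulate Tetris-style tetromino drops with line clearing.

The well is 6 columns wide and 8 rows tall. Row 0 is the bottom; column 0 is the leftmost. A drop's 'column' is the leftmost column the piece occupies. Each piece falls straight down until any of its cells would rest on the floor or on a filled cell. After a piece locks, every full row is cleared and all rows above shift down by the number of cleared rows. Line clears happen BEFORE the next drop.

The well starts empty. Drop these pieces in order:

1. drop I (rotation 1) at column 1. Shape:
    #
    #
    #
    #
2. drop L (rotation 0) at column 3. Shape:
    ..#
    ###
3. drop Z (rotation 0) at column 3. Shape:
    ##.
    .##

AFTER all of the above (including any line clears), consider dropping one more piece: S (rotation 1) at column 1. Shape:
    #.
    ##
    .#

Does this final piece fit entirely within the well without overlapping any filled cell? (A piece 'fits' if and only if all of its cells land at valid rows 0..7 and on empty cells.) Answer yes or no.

Answer: yes

Derivation:
Drop 1: I rot1 at col 1 lands with bottom-row=0; cleared 0 line(s) (total 0); column heights now [0 4 0 0 0 0], max=4
Drop 2: L rot0 at col 3 lands with bottom-row=0; cleared 0 line(s) (total 0); column heights now [0 4 0 1 1 2], max=4
Drop 3: Z rot0 at col 3 lands with bottom-row=2; cleared 0 line(s) (total 0); column heights now [0 4 0 4 4 3], max=4
Test piece S rot1 at col 1 (width 2): heights before test = [0 4 0 4 4 3]; fits = True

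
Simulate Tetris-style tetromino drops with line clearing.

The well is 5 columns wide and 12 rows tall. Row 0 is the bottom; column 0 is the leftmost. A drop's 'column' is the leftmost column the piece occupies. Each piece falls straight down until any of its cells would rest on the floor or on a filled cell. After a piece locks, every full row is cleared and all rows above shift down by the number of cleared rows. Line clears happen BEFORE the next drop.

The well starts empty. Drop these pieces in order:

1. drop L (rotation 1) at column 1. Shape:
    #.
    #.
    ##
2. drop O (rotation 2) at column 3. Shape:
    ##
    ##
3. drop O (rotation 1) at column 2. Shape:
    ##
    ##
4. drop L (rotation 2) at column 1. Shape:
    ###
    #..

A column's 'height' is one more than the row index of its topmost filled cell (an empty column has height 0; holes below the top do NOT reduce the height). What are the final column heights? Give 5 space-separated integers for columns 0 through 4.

Answer: 0 5 5 5 2

Derivation:
Drop 1: L rot1 at col 1 lands with bottom-row=0; cleared 0 line(s) (total 0); column heights now [0 3 1 0 0], max=3
Drop 2: O rot2 at col 3 lands with bottom-row=0; cleared 0 line(s) (total 0); column heights now [0 3 1 2 2], max=3
Drop 3: O rot1 at col 2 lands with bottom-row=2; cleared 0 line(s) (total 0); column heights now [0 3 4 4 2], max=4
Drop 4: L rot2 at col 1 lands with bottom-row=3; cleared 0 line(s) (total 0); column heights now [0 5 5 5 2], max=5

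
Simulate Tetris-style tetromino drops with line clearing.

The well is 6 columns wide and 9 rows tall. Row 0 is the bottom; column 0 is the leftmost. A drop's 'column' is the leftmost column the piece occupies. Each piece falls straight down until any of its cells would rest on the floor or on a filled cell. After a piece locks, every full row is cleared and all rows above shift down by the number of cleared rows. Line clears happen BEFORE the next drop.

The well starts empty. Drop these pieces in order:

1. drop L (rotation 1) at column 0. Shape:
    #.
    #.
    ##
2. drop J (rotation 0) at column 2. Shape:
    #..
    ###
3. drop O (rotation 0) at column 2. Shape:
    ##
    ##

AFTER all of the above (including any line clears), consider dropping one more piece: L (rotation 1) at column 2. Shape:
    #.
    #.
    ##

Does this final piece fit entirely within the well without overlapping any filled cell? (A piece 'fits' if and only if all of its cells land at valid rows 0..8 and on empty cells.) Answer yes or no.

Drop 1: L rot1 at col 0 lands with bottom-row=0; cleared 0 line(s) (total 0); column heights now [3 1 0 0 0 0], max=3
Drop 2: J rot0 at col 2 lands with bottom-row=0; cleared 0 line(s) (total 0); column heights now [3 1 2 1 1 0], max=3
Drop 3: O rot0 at col 2 lands with bottom-row=2; cleared 0 line(s) (total 0); column heights now [3 1 4 4 1 0], max=4
Test piece L rot1 at col 2 (width 2): heights before test = [3 1 4 4 1 0]; fits = True

Answer: yes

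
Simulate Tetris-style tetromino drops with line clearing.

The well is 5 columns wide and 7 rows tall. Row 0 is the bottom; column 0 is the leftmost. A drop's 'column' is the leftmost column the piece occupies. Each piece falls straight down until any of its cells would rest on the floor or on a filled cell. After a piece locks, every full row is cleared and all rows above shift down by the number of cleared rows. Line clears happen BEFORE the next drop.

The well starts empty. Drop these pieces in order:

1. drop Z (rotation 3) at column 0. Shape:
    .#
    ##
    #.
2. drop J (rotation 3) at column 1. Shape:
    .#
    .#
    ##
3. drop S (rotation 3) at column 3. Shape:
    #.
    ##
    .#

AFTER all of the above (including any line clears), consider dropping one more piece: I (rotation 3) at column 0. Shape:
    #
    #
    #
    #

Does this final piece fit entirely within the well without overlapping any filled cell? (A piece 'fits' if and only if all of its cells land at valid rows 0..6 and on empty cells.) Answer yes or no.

Drop 1: Z rot3 at col 0 lands with bottom-row=0; cleared 0 line(s) (total 0); column heights now [2 3 0 0 0], max=3
Drop 2: J rot3 at col 1 lands with bottom-row=3; cleared 0 line(s) (total 0); column heights now [2 4 6 0 0], max=6
Drop 3: S rot3 at col 3 lands with bottom-row=0; cleared 0 line(s) (total 0); column heights now [2 4 6 3 2], max=6
Test piece I rot3 at col 0 (width 1): heights before test = [2 4 6 3 2]; fits = True

Answer: yes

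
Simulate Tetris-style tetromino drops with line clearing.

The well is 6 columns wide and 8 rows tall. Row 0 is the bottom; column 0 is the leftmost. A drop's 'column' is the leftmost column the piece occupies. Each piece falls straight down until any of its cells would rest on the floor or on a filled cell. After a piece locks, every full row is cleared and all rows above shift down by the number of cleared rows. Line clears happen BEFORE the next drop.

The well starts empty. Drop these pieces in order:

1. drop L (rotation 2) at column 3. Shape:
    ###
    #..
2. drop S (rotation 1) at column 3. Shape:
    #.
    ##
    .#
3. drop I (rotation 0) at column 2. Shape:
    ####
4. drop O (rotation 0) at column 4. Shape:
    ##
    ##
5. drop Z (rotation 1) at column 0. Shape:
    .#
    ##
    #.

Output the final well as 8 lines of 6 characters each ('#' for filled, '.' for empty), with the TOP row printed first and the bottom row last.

Answer: ....##
....##
..####
...#..
...##.
.#..#.
##.###
#..#..

Derivation:
Drop 1: L rot2 at col 3 lands with bottom-row=0; cleared 0 line(s) (total 0); column heights now [0 0 0 2 2 2], max=2
Drop 2: S rot1 at col 3 lands with bottom-row=2; cleared 0 line(s) (total 0); column heights now [0 0 0 5 4 2], max=5
Drop 3: I rot0 at col 2 lands with bottom-row=5; cleared 0 line(s) (total 0); column heights now [0 0 6 6 6 6], max=6
Drop 4: O rot0 at col 4 lands with bottom-row=6; cleared 0 line(s) (total 0); column heights now [0 0 6 6 8 8], max=8
Drop 5: Z rot1 at col 0 lands with bottom-row=0; cleared 0 line(s) (total 0); column heights now [2 3 6 6 8 8], max=8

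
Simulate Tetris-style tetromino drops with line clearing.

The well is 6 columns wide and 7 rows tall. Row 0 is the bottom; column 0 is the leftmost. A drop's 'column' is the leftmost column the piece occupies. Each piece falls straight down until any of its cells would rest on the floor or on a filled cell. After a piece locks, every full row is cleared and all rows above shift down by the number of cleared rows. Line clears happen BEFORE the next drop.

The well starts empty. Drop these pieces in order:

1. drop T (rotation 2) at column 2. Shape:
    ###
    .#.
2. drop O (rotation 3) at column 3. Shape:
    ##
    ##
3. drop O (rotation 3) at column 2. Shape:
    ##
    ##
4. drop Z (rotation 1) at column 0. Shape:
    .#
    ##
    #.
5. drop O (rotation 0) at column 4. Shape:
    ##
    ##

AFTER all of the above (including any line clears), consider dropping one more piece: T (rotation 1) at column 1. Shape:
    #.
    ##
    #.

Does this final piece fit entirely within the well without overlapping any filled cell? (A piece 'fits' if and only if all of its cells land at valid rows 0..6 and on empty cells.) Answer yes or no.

Drop 1: T rot2 at col 2 lands with bottom-row=0; cleared 0 line(s) (total 0); column heights now [0 0 2 2 2 0], max=2
Drop 2: O rot3 at col 3 lands with bottom-row=2; cleared 0 line(s) (total 0); column heights now [0 0 2 4 4 0], max=4
Drop 3: O rot3 at col 2 lands with bottom-row=4; cleared 0 line(s) (total 0); column heights now [0 0 6 6 4 0], max=6
Drop 4: Z rot1 at col 0 lands with bottom-row=0; cleared 0 line(s) (total 0); column heights now [2 3 6 6 4 0], max=6
Drop 5: O rot0 at col 4 lands with bottom-row=4; cleared 0 line(s) (total 0); column heights now [2 3 6 6 6 6], max=6
Test piece T rot1 at col 1 (width 2): heights before test = [2 3 6 6 6 6]; fits = False

Answer: no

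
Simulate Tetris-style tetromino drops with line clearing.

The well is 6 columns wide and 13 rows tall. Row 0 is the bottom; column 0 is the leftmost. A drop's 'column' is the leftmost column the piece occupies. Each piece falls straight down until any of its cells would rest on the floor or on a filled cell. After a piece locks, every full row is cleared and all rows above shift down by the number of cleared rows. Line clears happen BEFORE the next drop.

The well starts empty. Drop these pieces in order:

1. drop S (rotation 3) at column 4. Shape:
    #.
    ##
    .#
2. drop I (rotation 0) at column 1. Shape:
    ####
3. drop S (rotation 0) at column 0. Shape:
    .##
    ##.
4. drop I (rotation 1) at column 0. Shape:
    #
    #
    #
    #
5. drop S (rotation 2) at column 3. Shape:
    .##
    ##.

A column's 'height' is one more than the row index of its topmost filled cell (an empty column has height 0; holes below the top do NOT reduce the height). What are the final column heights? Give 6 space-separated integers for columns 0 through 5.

Answer: 9 6 6 5 6 6

Derivation:
Drop 1: S rot3 at col 4 lands with bottom-row=0; cleared 0 line(s) (total 0); column heights now [0 0 0 0 3 2], max=3
Drop 2: I rot0 at col 1 lands with bottom-row=3; cleared 0 line(s) (total 0); column heights now [0 4 4 4 4 2], max=4
Drop 3: S rot0 at col 0 lands with bottom-row=4; cleared 0 line(s) (total 0); column heights now [5 6 6 4 4 2], max=6
Drop 4: I rot1 at col 0 lands with bottom-row=5; cleared 0 line(s) (total 0); column heights now [9 6 6 4 4 2], max=9
Drop 5: S rot2 at col 3 lands with bottom-row=4; cleared 0 line(s) (total 0); column heights now [9 6 6 5 6 6], max=9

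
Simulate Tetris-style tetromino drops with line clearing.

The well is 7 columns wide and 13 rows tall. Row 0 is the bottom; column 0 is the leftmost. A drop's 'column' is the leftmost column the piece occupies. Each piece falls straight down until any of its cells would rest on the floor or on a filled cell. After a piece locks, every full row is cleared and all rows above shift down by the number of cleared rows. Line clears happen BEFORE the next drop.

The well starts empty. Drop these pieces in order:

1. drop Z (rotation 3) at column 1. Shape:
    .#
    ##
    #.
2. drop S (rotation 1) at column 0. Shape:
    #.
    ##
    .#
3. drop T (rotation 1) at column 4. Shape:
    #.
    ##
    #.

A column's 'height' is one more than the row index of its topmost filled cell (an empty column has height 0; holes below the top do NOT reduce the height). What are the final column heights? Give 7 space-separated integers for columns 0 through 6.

Answer: 5 4 3 0 3 2 0

Derivation:
Drop 1: Z rot3 at col 1 lands with bottom-row=0; cleared 0 line(s) (total 0); column heights now [0 2 3 0 0 0 0], max=3
Drop 2: S rot1 at col 0 lands with bottom-row=2; cleared 0 line(s) (total 0); column heights now [5 4 3 0 0 0 0], max=5
Drop 3: T rot1 at col 4 lands with bottom-row=0; cleared 0 line(s) (total 0); column heights now [5 4 3 0 3 2 0], max=5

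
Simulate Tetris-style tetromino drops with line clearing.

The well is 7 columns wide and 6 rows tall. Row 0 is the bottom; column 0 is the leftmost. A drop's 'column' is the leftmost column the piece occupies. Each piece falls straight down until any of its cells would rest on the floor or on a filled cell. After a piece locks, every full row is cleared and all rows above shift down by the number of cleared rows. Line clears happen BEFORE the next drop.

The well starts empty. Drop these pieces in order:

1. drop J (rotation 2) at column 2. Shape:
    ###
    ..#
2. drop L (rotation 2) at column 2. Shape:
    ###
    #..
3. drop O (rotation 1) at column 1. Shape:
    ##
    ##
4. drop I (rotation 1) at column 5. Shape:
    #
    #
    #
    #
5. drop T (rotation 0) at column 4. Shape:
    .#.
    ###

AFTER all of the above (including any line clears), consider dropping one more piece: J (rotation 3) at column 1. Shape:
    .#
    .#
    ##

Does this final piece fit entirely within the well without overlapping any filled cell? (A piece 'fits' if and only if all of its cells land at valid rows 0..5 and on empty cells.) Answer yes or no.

Answer: no

Derivation:
Drop 1: J rot2 at col 2 lands with bottom-row=0; cleared 0 line(s) (total 0); column heights now [0 0 2 2 2 0 0], max=2
Drop 2: L rot2 at col 2 lands with bottom-row=2; cleared 0 line(s) (total 0); column heights now [0 0 4 4 4 0 0], max=4
Drop 3: O rot1 at col 1 lands with bottom-row=4; cleared 0 line(s) (total 0); column heights now [0 6 6 4 4 0 0], max=6
Drop 4: I rot1 at col 5 lands with bottom-row=0; cleared 0 line(s) (total 0); column heights now [0 6 6 4 4 4 0], max=6
Drop 5: T rot0 at col 4 lands with bottom-row=4; cleared 0 line(s) (total 0); column heights now [0 6 6 4 5 6 5], max=6
Test piece J rot3 at col 1 (width 2): heights before test = [0 6 6 4 5 6 5]; fits = False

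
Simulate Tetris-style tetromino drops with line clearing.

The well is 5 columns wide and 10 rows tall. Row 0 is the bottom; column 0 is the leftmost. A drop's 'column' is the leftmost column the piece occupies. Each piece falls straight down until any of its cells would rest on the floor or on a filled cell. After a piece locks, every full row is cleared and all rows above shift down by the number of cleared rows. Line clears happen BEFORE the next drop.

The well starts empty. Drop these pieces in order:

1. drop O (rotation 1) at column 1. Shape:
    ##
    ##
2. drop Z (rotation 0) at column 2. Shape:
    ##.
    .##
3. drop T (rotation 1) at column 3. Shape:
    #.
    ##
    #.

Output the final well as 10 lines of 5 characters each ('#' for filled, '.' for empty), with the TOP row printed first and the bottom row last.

Drop 1: O rot1 at col 1 lands with bottom-row=0; cleared 0 line(s) (total 0); column heights now [0 2 2 0 0], max=2
Drop 2: Z rot0 at col 2 lands with bottom-row=1; cleared 0 line(s) (total 0); column heights now [0 2 3 3 2], max=3
Drop 3: T rot1 at col 3 lands with bottom-row=3; cleared 0 line(s) (total 0); column heights now [0 2 3 6 5], max=6

Answer: .....
.....
.....
.....
...#.
...##
...#.
..##.
.####
.##..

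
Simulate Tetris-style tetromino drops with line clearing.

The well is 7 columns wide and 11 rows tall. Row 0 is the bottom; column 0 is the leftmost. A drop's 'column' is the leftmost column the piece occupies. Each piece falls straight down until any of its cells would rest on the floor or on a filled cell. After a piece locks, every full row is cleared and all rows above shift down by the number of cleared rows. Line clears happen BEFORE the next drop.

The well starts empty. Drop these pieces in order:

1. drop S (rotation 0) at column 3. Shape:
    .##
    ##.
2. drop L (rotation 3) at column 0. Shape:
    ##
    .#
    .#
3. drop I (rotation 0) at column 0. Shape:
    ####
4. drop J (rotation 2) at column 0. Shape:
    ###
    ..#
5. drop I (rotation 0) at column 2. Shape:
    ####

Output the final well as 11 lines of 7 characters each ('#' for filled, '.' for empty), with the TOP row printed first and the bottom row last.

Drop 1: S rot0 at col 3 lands with bottom-row=0; cleared 0 line(s) (total 0); column heights now [0 0 0 1 2 2 0], max=2
Drop 2: L rot3 at col 0 lands with bottom-row=0; cleared 0 line(s) (total 0); column heights now [3 3 0 1 2 2 0], max=3
Drop 3: I rot0 at col 0 lands with bottom-row=3; cleared 0 line(s) (total 0); column heights now [4 4 4 4 2 2 0], max=4
Drop 4: J rot2 at col 0 lands with bottom-row=4; cleared 0 line(s) (total 0); column heights now [6 6 6 4 2 2 0], max=6
Drop 5: I rot0 at col 2 lands with bottom-row=6; cleared 0 line(s) (total 0); column heights now [6 6 7 7 7 7 0], max=7

Answer: .......
.......
.......
.......
..####.
###....
..#....
####...
##.....
.#..##.
.#.##..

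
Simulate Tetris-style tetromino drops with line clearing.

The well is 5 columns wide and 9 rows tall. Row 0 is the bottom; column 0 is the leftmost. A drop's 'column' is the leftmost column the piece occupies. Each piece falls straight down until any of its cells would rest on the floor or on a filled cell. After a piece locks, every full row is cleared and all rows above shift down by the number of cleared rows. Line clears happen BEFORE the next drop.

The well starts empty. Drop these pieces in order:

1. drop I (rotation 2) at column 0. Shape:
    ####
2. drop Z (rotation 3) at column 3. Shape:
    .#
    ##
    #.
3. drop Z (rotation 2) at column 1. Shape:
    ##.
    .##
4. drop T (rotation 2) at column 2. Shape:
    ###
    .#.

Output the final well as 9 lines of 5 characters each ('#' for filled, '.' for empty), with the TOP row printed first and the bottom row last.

Answer: .....
.....
.....
..###
.###.
..###
...##
...#.
####.

Derivation:
Drop 1: I rot2 at col 0 lands with bottom-row=0; cleared 0 line(s) (total 0); column heights now [1 1 1 1 0], max=1
Drop 2: Z rot3 at col 3 lands with bottom-row=1; cleared 0 line(s) (total 0); column heights now [1 1 1 3 4], max=4
Drop 3: Z rot2 at col 1 lands with bottom-row=3; cleared 0 line(s) (total 0); column heights now [1 5 5 4 4], max=5
Drop 4: T rot2 at col 2 lands with bottom-row=4; cleared 0 line(s) (total 0); column heights now [1 5 6 6 6], max=6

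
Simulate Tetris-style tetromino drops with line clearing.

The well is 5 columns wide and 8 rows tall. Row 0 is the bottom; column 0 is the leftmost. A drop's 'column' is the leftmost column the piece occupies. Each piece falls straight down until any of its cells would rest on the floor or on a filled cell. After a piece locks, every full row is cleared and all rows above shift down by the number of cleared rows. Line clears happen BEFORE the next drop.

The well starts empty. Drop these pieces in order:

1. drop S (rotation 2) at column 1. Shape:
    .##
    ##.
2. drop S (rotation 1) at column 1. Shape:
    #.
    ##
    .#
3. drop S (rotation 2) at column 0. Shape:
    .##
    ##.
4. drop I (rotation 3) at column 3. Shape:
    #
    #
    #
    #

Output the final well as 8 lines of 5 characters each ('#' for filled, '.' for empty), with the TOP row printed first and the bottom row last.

Answer: .....
.##..
##.#.
.#.#.
.###.
..##.
..##.
.##..

Derivation:
Drop 1: S rot2 at col 1 lands with bottom-row=0; cleared 0 line(s) (total 0); column heights now [0 1 2 2 0], max=2
Drop 2: S rot1 at col 1 lands with bottom-row=2; cleared 0 line(s) (total 0); column heights now [0 5 4 2 0], max=5
Drop 3: S rot2 at col 0 lands with bottom-row=5; cleared 0 line(s) (total 0); column heights now [6 7 7 2 0], max=7
Drop 4: I rot3 at col 3 lands with bottom-row=2; cleared 0 line(s) (total 0); column heights now [6 7 7 6 0], max=7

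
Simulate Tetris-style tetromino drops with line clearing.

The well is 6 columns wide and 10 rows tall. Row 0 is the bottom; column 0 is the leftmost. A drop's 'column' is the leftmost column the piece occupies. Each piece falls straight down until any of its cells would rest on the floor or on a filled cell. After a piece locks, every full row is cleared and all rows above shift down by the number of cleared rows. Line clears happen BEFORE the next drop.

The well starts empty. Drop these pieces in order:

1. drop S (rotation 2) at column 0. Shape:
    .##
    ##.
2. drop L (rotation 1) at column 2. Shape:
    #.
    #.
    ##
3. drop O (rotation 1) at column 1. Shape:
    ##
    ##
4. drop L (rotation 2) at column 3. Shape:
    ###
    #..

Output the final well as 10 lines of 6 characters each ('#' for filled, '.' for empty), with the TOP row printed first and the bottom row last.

Drop 1: S rot2 at col 0 lands with bottom-row=0; cleared 0 line(s) (total 0); column heights now [1 2 2 0 0 0], max=2
Drop 2: L rot1 at col 2 lands with bottom-row=2; cleared 0 line(s) (total 0); column heights now [1 2 5 3 0 0], max=5
Drop 3: O rot1 at col 1 lands with bottom-row=5; cleared 0 line(s) (total 0); column heights now [1 7 7 3 0 0], max=7
Drop 4: L rot2 at col 3 lands with bottom-row=3; cleared 0 line(s) (total 0); column heights now [1 7 7 5 5 5], max=7

Answer: ......
......
......
.##...
.##...
..####
..##..
..##..
.##...
##....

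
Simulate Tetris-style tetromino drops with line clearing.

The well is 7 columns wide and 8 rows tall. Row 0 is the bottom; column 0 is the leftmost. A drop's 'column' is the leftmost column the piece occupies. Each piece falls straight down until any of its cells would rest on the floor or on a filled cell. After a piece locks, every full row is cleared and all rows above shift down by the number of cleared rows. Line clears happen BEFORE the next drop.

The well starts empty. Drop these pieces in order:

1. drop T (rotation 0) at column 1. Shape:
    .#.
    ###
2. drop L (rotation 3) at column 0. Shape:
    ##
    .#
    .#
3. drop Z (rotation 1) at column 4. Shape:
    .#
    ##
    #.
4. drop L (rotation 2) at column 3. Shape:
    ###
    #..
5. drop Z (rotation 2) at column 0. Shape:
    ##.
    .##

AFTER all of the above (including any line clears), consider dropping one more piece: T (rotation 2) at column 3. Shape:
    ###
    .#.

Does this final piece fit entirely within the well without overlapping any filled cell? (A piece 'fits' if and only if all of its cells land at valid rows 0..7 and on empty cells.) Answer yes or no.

Answer: yes

Derivation:
Drop 1: T rot0 at col 1 lands with bottom-row=0; cleared 0 line(s) (total 0); column heights now [0 1 2 1 0 0 0], max=2
Drop 2: L rot3 at col 0 lands with bottom-row=1; cleared 0 line(s) (total 0); column heights now [4 4 2 1 0 0 0], max=4
Drop 3: Z rot1 at col 4 lands with bottom-row=0; cleared 0 line(s) (total 0); column heights now [4 4 2 1 2 3 0], max=4
Drop 4: L rot2 at col 3 lands with bottom-row=2; cleared 0 line(s) (total 0); column heights now [4 4 2 4 4 4 0], max=4
Drop 5: Z rot2 at col 0 lands with bottom-row=4; cleared 0 line(s) (total 0); column heights now [6 6 5 4 4 4 0], max=6
Test piece T rot2 at col 3 (width 3): heights before test = [6 6 5 4 4 4 0]; fits = True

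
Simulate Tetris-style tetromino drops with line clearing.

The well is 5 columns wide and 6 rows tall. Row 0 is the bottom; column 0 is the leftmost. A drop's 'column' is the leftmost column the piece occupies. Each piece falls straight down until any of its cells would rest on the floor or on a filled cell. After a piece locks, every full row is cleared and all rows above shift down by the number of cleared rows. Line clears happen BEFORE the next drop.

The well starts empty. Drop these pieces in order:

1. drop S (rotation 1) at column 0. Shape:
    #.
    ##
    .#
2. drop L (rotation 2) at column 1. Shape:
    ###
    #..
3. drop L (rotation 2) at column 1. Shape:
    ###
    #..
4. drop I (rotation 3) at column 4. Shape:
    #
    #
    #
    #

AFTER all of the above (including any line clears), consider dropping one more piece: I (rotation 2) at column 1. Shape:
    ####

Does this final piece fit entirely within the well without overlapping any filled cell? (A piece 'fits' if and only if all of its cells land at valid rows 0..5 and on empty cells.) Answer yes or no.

Drop 1: S rot1 at col 0 lands with bottom-row=0; cleared 0 line(s) (total 0); column heights now [3 2 0 0 0], max=3
Drop 2: L rot2 at col 1 lands with bottom-row=2; cleared 0 line(s) (total 0); column heights now [3 4 4 4 0], max=4
Drop 3: L rot2 at col 1 lands with bottom-row=4; cleared 0 line(s) (total 0); column heights now [3 6 6 6 0], max=6
Drop 4: I rot3 at col 4 lands with bottom-row=0; cleared 0 line(s) (total 0); column heights now [3 6 6 6 4], max=6
Test piece I rot2 at col 1 (width 4): heights before test = [3 6 6 6 4]; fits = False

Answer: no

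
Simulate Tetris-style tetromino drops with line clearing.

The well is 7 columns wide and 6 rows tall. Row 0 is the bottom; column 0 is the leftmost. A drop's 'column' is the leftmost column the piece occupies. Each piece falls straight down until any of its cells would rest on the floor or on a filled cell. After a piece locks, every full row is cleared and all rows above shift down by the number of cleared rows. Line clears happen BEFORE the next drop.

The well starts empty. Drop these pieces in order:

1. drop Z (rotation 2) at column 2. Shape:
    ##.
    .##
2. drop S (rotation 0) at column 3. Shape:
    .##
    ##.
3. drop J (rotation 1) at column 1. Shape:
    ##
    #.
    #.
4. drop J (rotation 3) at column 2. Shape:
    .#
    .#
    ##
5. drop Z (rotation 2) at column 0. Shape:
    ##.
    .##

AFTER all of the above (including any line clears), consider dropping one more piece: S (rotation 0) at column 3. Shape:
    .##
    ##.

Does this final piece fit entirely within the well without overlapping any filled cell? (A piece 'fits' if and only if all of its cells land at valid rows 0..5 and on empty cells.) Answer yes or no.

Drop 1: Z rot2 at col 2 lands with bottom-row=0; cleared 0 line(s) (total 0); column heights now [0 0 2 2 1 0 0], max=2
Drop 2: S rot0 at col 3 lands with bottom-row=2; cleared 0 line(s) (total 0); column heights now [0 0 2 3 4 4 0], max=4
Drop 3: J rot1 at col 1 lands with bottom-row=0; cleared 0 line(s) (total 0); column heights now [0 3 3 3 4 4 0], max=4
Drop 4: J rot3 at col 2 lands with bottom-row=3; cleared 0 line(s) (total 0); column heights now [0 3 4 6 4 4 0], max=6
Drop 5: Z rot2 at col 0 lands with bottom-row=4; cleared 0 line(s) (total 0); column heights now [6 6 5 6 4 4 0], max=6
Test piece S rot0 at col 3 (width 3): heights before test = [6 6 5 6 4 4 0]; fits = False

Answer: no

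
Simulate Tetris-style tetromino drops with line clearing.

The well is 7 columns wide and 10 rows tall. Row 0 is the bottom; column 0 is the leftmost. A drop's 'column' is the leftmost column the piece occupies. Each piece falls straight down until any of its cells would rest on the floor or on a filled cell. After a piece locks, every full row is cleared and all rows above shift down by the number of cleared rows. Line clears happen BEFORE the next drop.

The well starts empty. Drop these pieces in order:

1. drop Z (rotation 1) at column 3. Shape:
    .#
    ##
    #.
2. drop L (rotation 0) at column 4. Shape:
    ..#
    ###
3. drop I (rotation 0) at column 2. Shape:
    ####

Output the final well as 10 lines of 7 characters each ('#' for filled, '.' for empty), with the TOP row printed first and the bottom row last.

Drop 1: Z rot1 at col 3 lands with bottom-row=0; cleared 0 line(s) (total 0); column heights now [0 0 0 2 3 0 0], max=3
Drop 2: L rot0 at col 4 lands with bottom-row=3; cleared 0 line(s) (total 0); column heights now [0 0 0 2 4 4 5], max=5
Drop 3: I rot0 at col 2 lands with bottom-row=4; cleared 0 line(s) (total 0); column heights now [0 0 5 5 5 5 5], max=5

Answer: .......
.......
.......
.......
.......
..#####
....###
....#..
...##..
...#...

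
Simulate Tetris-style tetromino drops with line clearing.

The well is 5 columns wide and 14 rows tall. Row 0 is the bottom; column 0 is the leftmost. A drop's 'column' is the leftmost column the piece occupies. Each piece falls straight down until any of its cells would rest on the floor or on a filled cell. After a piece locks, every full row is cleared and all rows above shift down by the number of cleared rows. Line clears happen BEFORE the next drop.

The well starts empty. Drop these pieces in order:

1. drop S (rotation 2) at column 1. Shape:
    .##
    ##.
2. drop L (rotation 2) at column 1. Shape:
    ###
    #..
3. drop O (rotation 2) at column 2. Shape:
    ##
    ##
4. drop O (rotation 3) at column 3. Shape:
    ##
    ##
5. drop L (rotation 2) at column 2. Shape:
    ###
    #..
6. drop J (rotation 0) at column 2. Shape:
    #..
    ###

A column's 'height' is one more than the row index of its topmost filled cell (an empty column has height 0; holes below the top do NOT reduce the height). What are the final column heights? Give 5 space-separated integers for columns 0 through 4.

Drop 1: S rot2 at col 1 lands with bottom-row=0; cleared 0 line(s) (total 0); column heights now [0 1 2 2 0], max=2
Drop 2: L rot2 at col 1 lands with bottom-row=1; cleared 0 line(s) (total 0); column heights now [0 3 3 3 0], max=3
Drop 3: O rot2 at col 2 lands with bottom-row=3; cleared 0 line(s) (total 0); column heights now [0 3 5 5 0], max=5
Drop 4: O rot3 at col 3 lands with bottom-row=5; cleared 0 line(s) (total 0); column heights now [0 3 5 7 7], max=7
Drop 5: L rot2 at col 2 lands with bottom-row=6; cleared 0 line(s) (total 0); column heights now [0 3 8 8 8], max=8
Drop 6: J rot0 at col 2 lands with bottom-row=8; cleared 0 line(s) (total 0); column heights now [0 3 10 9 9], max=10

Answer: 0 3 10 9 9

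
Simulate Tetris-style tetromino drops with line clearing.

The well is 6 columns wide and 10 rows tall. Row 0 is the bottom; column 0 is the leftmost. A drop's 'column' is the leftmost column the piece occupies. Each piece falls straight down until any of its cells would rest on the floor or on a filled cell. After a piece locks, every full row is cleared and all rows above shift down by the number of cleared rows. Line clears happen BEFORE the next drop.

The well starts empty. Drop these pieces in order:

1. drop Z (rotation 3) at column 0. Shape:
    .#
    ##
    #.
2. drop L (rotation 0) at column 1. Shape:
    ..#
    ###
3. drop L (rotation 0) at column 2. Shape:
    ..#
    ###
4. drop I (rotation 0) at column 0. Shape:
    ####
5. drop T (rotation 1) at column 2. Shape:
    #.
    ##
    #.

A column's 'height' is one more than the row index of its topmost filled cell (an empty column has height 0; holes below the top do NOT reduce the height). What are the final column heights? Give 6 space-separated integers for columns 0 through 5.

Answer: 7 7 10 9 7 0

Derivation:
Drop 1: Z rot3 at col 0 lands with bottom-row=0; cleared 0 line(s) (total 0); column heights now [2 3 0 0 0 0], max=3
Drop 2: L rot0 at col 1 lands with bottom-row=3; cleared 0 line(s) (total 0); column heights now [2 4 4 5 0 0], max=5
Drop 3: L rot0 at col 2 lands with bottom-row=5; cleared 0 line(s) (total 0); column heights now [2 4 6 6 7 0], max=7
Drop 4: I rot0 at col 0 lands with bottom-row=6; cleared 0 line(s) (total 0); column heights now [7 7 7 7 7 0], max=7
Drop 5: T rot1 at col 2 lands with bottom-row=7; cleared 0 line(s) (total 0); column heights now [7 7 10 9 7 0], max=10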